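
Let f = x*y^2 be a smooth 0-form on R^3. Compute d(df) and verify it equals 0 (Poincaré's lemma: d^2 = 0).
d(df) = 0

Step 1: df = sum_i (∂f/∂x_i) dx_i = (y^2) dx + (2*x*y) dy + (0) dz.
Step 2: Apply d again. Using the 1-form formula, the coefficient of dx ∧ dy in d(df) is ∂^2 f/∂x ∂y - ∂^2 f/∂y ∂x = (2*y) - (2*y) = 0 (equality of mixed partials for smooth f).
Similarly for dx ∧ dz and dy ∧ dz — all coefficients vanish. So d(df) = 0.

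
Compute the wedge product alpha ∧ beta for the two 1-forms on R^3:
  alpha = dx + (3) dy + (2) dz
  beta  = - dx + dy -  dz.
alpha ∧ beta = (4) dx ∧ dy + (1) dx ∧ dz + (-5) dy ∧ dz

Distribute the wedge, using dx_i ∧ dx_j = -dx_j ∧ dx_i and dx_i ∧ dx_i = 0. For each pair (i, j) with i < j, the coefficient of dx_i ∧ dx_j in alpha ∧ beta is (alpha_i * beta_j - alpha_j * beta_i). Collecting: alpha ∧ beta = (4) dx ∧ dy + (1) dx ∧ dz + (-5) dy ∧ dz.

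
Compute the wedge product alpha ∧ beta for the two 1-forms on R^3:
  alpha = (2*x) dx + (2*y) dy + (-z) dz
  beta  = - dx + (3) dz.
alpha ∧ beta = (6*x - z) dx ∧ dz + (2*y) dx ∧ dy + (6*y) dy ∧ dz

Distribute the wedge, using dx_i ∧ dx_j = -dx_j ∧ dx_i and dx_i ∧ dx_i = 0. For each pair (i, j) with i < j, the coefficient of dx_i ∧ dx_j in alpha ∧ beta is (alpha_i * beta_j - alpha_j * beta_i). Collecting: alpha ∧ beta = (6*x - z) dx ∧ dz + (2*y) dx ∧ dy + (6*y) dy ∧ dz.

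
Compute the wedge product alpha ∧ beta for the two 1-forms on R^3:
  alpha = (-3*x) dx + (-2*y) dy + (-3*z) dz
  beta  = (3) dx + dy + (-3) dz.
alpha ∧ beta = (-3*x + 6*y) dx ∧ dy + (9*x + 9*z) dx ∧ dz + (6*y + 3*z) dy ∧ dz

Distribute the wedge, using dx_i ∧ dx_j = -dx_j ∧ dx_i and dx_i ∧ dx_i = 0. For each pair (i, j) with i < j, the coefficient of dx_i ∧ dx_j in alpha ∧ beta is (alpha_i * beta_j - alpha_j * beta_i). Collecting: alpha ∧ beta = (-3*x + 6*y) dx ∧ dy + (9*x + 9*z) dx ∧ dz + (6*y + 3*z) dy ∧ dz.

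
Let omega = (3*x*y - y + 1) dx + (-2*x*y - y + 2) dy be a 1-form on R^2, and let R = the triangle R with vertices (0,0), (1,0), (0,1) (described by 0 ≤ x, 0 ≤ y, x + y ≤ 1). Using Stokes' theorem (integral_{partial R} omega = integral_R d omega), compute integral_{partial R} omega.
integral_(partial R) omega = -1/3

Stokes: integral_partial_R omega = integral_R d omega with d omega = (∂Q/∂x - ∂P/∂y) dx ∧ dy.
  ∂Q/∂x = -2*y
  ∂P/∂y = 3*x - 1
  integrand = ∂Q/∂x - ∂P/∂y = -3*x - 2*y + 1.
Integrating over R: integral_0^1 integral_0^{1-x} (-3*x - 2*y + 1) dy dx = -1/3.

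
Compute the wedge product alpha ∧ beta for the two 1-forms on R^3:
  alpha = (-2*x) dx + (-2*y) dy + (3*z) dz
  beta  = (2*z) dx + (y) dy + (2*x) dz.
alpha ∧ beta = (2*y*(-x + 2*z)) dx ∧ dy + (-4*x^2 - 6*z^2) dx ∧ dz + (-y*(4*x + 3*z)) dy ∧ dz

Distribute the wedge, using dx_i ∧ dx_j = -dx_j ∧ dx_i and dx_i ∧ dx_i = 0. For each pair (i, j) with i < j, the coefficient of dx_i ∧ dx_j in alpha ∧ beta is (alpha_i * beta_j - alpha_j * beta_i). Collecting: alpha ∧ beta = (2*y*(-x + 2*z)) dx ∧ dy + (-4*x^2 - 6*z^2) dx ∧ dz + (-y*(4*x + 3*z)) dy ∧ dz.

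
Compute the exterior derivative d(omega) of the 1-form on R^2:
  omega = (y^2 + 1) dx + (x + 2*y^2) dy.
d(omega) = (1 - 2*y) dx ∧ dy

For a 1-form omega = sum_i f_i dx_i, the exterior derivative is
  d(omega) = sum_{i < j} (∂f_j/∂x_i - ∂f_i/∂x_j) dx_i ∧ dx_j.
  coefficient of dx ∧ dy: ∂f_2/∂x - ∂f_1/∂y = ∂(x + 2*y^2)/∂x - ∂(y^2 + 1)/∂y = 1 - 2*y
Assembling: d(omega) = (1 - 2*y) dx ∧ dy.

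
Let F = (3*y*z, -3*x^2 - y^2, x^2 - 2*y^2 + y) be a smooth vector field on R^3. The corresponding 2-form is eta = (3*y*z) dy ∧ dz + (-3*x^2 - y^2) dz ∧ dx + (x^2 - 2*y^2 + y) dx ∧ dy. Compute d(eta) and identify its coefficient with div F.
d(eta) = (-2*y) dx ∧ dy ∧ dz; div F = -2*y

For a 2-form in R^3 of the form above, applying d gives a 3-form with coefficient ∂P/∂x + ∂Q/∂y + ∂R/∂z:
  ∂P/∂x = 0
  ∂Q/∂y = -2*y
  ∂R/∂z = 0
Sum = -2*y, which is exactly div F.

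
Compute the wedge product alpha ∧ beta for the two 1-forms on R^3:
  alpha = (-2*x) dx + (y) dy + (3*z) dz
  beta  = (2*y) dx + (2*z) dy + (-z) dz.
alpha ∧ beta = (-4*x*z - 2*y^2) dx ∧ dy + (2*z*(x - 3*y)) dx ∧ dz + (-z*(y + 6*z)) dy ∧ dz

Distribute the wedge, using dx_i ∧ dx_j = -dx_j ∧ dx_i and dx_i ∧ dx_i = 0. For each pair (i, j) with i < j, the coefficient of dx_i ∧ dx_j in alpha ∧ beta is (alpha_i * beta_j - alpha_j * beta_i). Collecting: alpha ∧ beta = (-4*x*z - 2*y^2) dx ∧ dy + (2*z*(x - 3*y)) dx ∧ dz + (-z*(y + 6*z)) dy ∧ dz.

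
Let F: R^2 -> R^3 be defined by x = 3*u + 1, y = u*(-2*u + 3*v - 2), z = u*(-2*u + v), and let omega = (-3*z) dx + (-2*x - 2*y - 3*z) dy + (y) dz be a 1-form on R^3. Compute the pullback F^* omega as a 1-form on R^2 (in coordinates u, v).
F^* omega = (-32*u^3 + 52*u^2*v + 14*u^2 - 24*u*v^2 + u*v + 12*u - 6*v + 4) du + (2*u*(14*u^2 - 12*u*v - 4*u - 3)) dv

Using F^*(f dg) = (f ∘ F) d(g ∘ F), substitute each coordinate x_i by F_i(u, v) in f_i, and replace dx_i by d F_i = (∂F_i/∂u) du + (∂F_i/∂v) dv.
  For the x component: f_1(F) = 3*u*(2*u - v); d F_1 = (3) du + (0) dv
  For the y component: f_2(F) = 10*u^2 - 9*u*v - 2*u - 2; d F_2 = (-4*u + 3*v - 2) du + (3*u) dv
  For the z component: f_3(F) = u*(-2*u + 3*v - 2); d F_3 = (-4*u + v) du + (u) dv
Combining and collecting du, dv coefficients:
  coeff of du: -32*u^3 + 52*u^2*v + 14*u^2 - 24*u*v^2 + u*v + 12*u - 6*v + 4
  coeff of dv: 2*u*(14*u^2 - 12*u*v - 4*u - 3)
F^* omega = (-32*u^3 + 52*u^2*v + 14*u^2 - 24*u*v^2 + u*v + 12*u - 6*v + 4) du + (2*u*(14*u^2 - 12*u*v - 4*u - 3)) dv.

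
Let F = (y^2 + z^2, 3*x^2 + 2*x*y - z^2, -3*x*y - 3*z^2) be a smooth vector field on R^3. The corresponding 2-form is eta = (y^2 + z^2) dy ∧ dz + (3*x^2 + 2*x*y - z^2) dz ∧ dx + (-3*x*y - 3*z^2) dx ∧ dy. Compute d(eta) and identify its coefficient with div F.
d(eta) = (2*x - 6*z) dx ∧ dy ∧ dz; div F = 2*x - 6*z

For a 2-form in R^3 of the form above, applying d gives a 3-form with coefficient ∂P/∂x + ∂Q/∂y + ∂R/∂z:
  ∂P/∂x = 0
  ∂Q/∂y = 2*x
  ∂R/∂z = -6*z
Sum = 2*x - 6*z, which is exactly div F.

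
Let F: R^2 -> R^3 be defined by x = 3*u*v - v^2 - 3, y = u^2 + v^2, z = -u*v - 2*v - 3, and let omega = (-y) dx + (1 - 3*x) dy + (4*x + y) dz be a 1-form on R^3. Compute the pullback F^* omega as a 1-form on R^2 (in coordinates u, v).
F^* omega = (-22*u^2*v - 6*u*v^2 + 20*u + 12*v) du + (-4*u^3 - 10*u^2*v - 2*u^2 - 18*u*v^2 - 24*u*v + 12*u + 8*v^3 + 6*v^2 + 20*v + 24) dv

Using F^*(f dg) = (f ∘ F) d(g ∘ F), substitute each coordinate x_i by F_i(u, v) in f_i, and replace dx_i by d F_i = (∂F_i/∂u) du + (∂F_i/∂v) dv.
  For the x component: f_1(F) = -u^2 - v^2; d F_1 = (3*v) du + (3*u - 2*v) dv
  For the y component: f_2(F) = -9*u*v + 3*v^2 + 10; d F_2 = (2*u) du + (2*v) dv
  For the z component: f_3(F) = u^2 + 12*u*v - 3*v^2 - 12; d F_3 = (-v) du + (-u - 2) dv
Combining and collecting du, dv coefficients:
  coeff of du: -22*u^2*v - 6*u*v^2 + 20*u + 12*v
  coeff of dv: -4*u^3 - 10*u^2*v - 2*u^2 - 18*u*v^2 - 24*u*v + 12*u + 8*v^3 + 6*v^2 + 20*v + 24
F^* omega = (-22*u^2*v - 6*u*v^2 + 20*u + 12*v) du + (-4*u^3 - 10*u^2*v - 2*u^2 - 18*u*v^2 - 24*u*v + 12*u + 8*v^3 + 6*v^2 + 20*v + 24) dv.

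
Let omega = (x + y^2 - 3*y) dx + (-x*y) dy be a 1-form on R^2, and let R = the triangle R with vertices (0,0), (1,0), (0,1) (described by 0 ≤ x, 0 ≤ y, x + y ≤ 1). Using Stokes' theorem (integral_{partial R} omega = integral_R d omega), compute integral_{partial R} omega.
integral_(partial R) omega = 1

Stokes: integral_partial_R omega = integral_R d omega with d omega = (∂Q/∂x - ∂P/∂y) dx ∧ dy.
  ∂Q/∂x = -y
  ∂P/∂y = 2*y - 3
  integrand = ∂Q/∂x - ∂P/∂y = 3 - 3*y.
Integrating over R: integral_0^1 integral_0^{1-x} (3 - 3*y) dy dx = 1.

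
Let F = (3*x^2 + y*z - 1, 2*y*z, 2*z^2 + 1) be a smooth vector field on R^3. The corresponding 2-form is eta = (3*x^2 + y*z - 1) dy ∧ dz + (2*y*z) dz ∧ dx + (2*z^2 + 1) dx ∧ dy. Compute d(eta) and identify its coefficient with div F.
d(eta) = (6*x + 6*z) dx ∧ dy ∧ dz; div F = 6*x + 6*z

For a 2-form in R^3 of the form above, applying d gives a 3-form with coefficient ∂P/∂x + ∂Q/∂y + ∂R/∂z:
  ∂P/∂x = 6*x
  ∂Q/∂y = 2*z
  ∂R/∂z = 4*z
Sum = 6*x + 6*z, which is exactly div F.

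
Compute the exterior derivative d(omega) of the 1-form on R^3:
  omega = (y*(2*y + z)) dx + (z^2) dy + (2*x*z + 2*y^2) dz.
d(omega) = (-4*y - z) dx ∧ dy + (-y + 2*z) dx ∧ dz + (4*y - 2*z) dy ∧ dz

For a 1-form omega = sum_i f_i dx_i, the exterior derivative is
  d(omega) = sum_{i < j} (∂f_j/∂x_i - ∂f_i/∂x_j) dx_i ∧ dx_j.
  coefficient of dx ∧ dy: ∂f_2/∂x - ∂f_1/∂y = ∂(z^2)/∂x - ∂(y*(2*y + z))/∂y = -4*y - z
  coefficient of dx ∧ dz: ∂f_3/∂x - ∂f_1/∂z = ∂(2*x*z + 2*y^2)/∂x - ∂(y*(2*y + z))/∂z = -y + 2*z
  coefficient of dy ∧ dz: ∂f_3/∂y - ∂f_2/∂z = ∂(2*x*z + 2*y^2)/∂y - ∂(z^2)/∂z = 4*y - 2*z
Assembling: d(omega) = (-4*y - z) dx ∧ dy + (-y + 2*z) dx ∧ dz + (4*y - 2*z) dy ∧ dz.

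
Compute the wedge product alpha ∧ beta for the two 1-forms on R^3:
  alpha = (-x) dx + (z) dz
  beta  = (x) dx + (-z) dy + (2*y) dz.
alpha ∧ beta = (x*z) dx ∧ dy + (-x*(2*y + z)) dx ∧ dz + (z^2) dy ∧ dz

Distribute the wedge, using dx_i ∧ dx_j = -dx_j ∧ dx_i and dx_i ∧ dx_i = 0. For each pair (i, j) with i < j, the coefficient of dx_i ∧ dx_j in alpha ∧ beta is (alpha_i * beta_j - alpha_j * beta_i). Collecting: alpha ∧ beta = (x*z) dx ∧ dy + (-x*(2*y + z)) dx ∧ dz + (z^2) dy ∧ dz.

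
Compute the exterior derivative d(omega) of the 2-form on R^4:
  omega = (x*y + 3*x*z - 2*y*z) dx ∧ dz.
d(omega) = (-x + 2*z) dx ∧ dy ∧ dz

For a 2-form omega = sum_{i<j} g_{ij} dx_i ∧ dx_j, the exterior derivative is
  d(omega) = sum_{i<j} d(g_{ij}) ∧ dx_i ∧ dx_j = sum_{i<j, k} (∂g_{ij}/∂x_k) dx_k ∧ dx_i ∧ dx_j.
Expand each term, using dx_k ∧ dx_i ∧ dx_j = sgn(permutation) dx_{(a)} ∧ dx_{(b)} ∧ dx_{(c)} with (a < b < c) sorted:
  d(x*y + 3*x*z - 2*y*z) includes (∂/∂y)(x*y + 3*x*z - 2*y*z) dy = (x - 2*z) dy, which multiplied by dx ∧ dz gives (-x + 2*z) dx ∧ dy ∧ dz
Collecting like 3-forms: d(omega) = (-x + 2*z) dx ∧ dy ∧ dz.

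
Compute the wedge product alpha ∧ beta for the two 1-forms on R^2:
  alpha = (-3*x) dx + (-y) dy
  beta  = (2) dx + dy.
alpha ∧ beta = (-3*x + 2*y) dx ∧ dy

Distribute the wedge, using dx_i ∧ dx_j = -dx_j ∧ dx_i and dx_i ∧ dx_i = 0. For each pair (i, j) with i < j, the coefficient of dx_i ∧ dx_j in alpha ∧ beta is (alpha_i * beta_j - alpha_j * beta_i). Collecting: alpha ∧ beta = (-3*x + 2*y) dx ∧ dy.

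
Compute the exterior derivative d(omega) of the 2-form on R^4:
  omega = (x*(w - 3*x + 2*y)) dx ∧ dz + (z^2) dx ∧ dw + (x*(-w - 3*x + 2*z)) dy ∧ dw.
d(omega) = (-2*x) dx ∧ dy ∧ dz + (x - 2*z) dx ∧ dz ∧ dw + (-w - 6*x + 2*z) dx ∧ dy ∧ dw + (-2*x) dy ∧ dz ∧ dw

For a 2-form omega = sum_{i<j} g_{ij} dx_i ∧ dx_j, the exterior derivative is
  d(omega) = sum_{i<j} d(g_{ij}) ∧ dx_i ∧ dx_j = sum_{i<j, k} (∂g_{ij}/∂x_k) dx_k ∧ dx_i ∧ dx_j.
Expand each term, using dx_k ∧ dx_i ∧ dx_j = sgn(permutation) dx_{(a)} ∧ dx_{(b)} ∧ dx_{(c)} with (a < b < c) sorted:
  d(x*(w - 3*x + 2*y)) includes (∂/∂y)(x*(w - 3*x + 2*y)) dy = (2*x) dy, which multiplied by dx ∧ dz gives (-2*x) dx ∧ dy ∧ dz
  d(x*(w - 3*x + 2*y)) includes (∂/∂w)(x*(w - 3*x + 2*y)) dw = (x) dw, which multiplied by dx ∧ dz gives (x) dx ∧ dz ∧ dw
  d(z^2) includes (∂/∂z)(z^2) dz = (2*z) dz, which multiplied by dx ∧ dw gives (-2*z) dx ∧ dz ∧ dw
  d(x*(-w - 3*x + 2*z)) includes (∂/∂x)(x*(-w - 3*x + 2*z)) dx = (-w - 6*x + 2*z) dx, which multiplied by dy ∧ dw gives (-w - 6*x + 2*z) dx ∧ dy ∧ dw
  d(x*(-w - 3*x + 2*z)) includes (∂/∂z)(x*(-w - 3*x + 2*z)) dz = (2*x) dz, which multiplied by dy ∧ dw gives (-2*x) dy ∧ dz ∧ dw
Collecting like 3-forms: d(omega) = (-2*x) dx ∧ dy ∧ dz + (x - 2*z) dx ∧ dz ∧ dw + (-w - 6*x + 2*z) dx ∧ dy ∧ dw + (-2*x) dy ∧ dz ∧ dw.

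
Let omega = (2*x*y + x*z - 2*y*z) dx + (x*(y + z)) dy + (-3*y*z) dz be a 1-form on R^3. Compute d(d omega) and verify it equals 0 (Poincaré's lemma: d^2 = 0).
d(d omega) = 0

Step 1: d omega = sum_{i<j} (∂f_j/∂x_i - ∂f_i/∂x_j) dx_i ∧ dx_j:
  coeff of dx ∧ dy: -2*x + y + 3*z
  coeff of dx ∧ dz: -x + 2*y
  coeff of dy ∧ dz: -x - 3*z
Step 2: Apply d again to each 2-form coefficient. The only possible 3-form in R^3 is dx ∧ dy ∧ dz, with coefficient
  ∂(coeff of dy∧dz)/∂x - ∂(coeff of dx∧dz)/∂y + ∂(coeff of dx∧dy)/∂z
  = ∂/∂x (-x - 3*z) - ∂/∂y (-x + 2*y) + ∂/∂z (-2*x + y + 3*z).
Each of these terms simplifies to sums of mixed partials that cancel in pairs. The result is 0 (by equality of mixed partials for smooth functions — Schwarz / Clairaut).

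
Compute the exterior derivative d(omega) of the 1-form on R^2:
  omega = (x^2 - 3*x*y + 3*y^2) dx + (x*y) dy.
d(omega) = (3*x - 5*y) dx ∧ dy

For a 1-form omega = sum_i f_i dx_i, the exterior derivative is
  d(omega) = sum_{i < j} (∂f_j/∂x_i - ∂f_i/∂x_j) dx_i ∧ dx_j.
  coefficient of dx ∧ dy: ∂f_2/∂x - ∂f_1/∂y = ∂(x*y)/∂x - ∂(x^2 - 3*x*y + 3*y^2)/∂y = 3*x - 5*y
Assembling: d(omega) = (3*x - 5*y) dx ∧ dy.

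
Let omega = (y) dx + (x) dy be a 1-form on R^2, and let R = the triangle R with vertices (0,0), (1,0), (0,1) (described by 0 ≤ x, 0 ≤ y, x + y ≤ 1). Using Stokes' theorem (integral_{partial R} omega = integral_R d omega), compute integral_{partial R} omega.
integral_(partial R) omega = 0

Stokes: integral_partial_R omega = integral_R d omega with d omega = (∂Q/∂x - ∂P/∂y) dx ∧ dy.
  ∂Q/∂x = 1
  ∂P/∂y = 1
  integrand = ∂Q/∂x - ∂P/∂y = 0.
Integrating over R: integral_0^1 integral_0^{1-x} (0) dy dx = 0.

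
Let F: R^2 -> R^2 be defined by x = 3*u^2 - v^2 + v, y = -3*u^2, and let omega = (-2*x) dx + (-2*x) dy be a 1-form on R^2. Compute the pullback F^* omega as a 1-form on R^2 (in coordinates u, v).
F^* omega = (12*u^2*v - 6*u^2 - 4*v^3 + 6*v^2 - 2*v) dv

Using F^*(f dg) = (f ∘ F) d(g ∘ F), substitute each coordinate x_i by F_i(u, v) in f_i, and replace dx_i by d F_i = (∂F_i/∂u) du + (∂F_i/∂v) dv.
  For the x component: f_1(F) = -6*u^2 + 2*v^2 - 2*v; d F_1 = (6*u) du + (1 - 2*v) dv
  For the y component: f_2(F) = -6*u^2 + 2*v^2 - 2*v; d F_2 = (-6*u) du + (0) dv
Combining and collecting du, dv coefficients:
  coeff of du: 0
  coeff of dv: 12*u^2*v - 6*u^2 - 4*v^3 + 6*v^2 - 2*v
F^* omega = (12*u^2*v - 6*u^2 - 4*v^3 + 6*v^2 - 2*v) dv.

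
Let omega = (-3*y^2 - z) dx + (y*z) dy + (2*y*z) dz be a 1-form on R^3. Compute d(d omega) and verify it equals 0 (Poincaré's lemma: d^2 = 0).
d(d omega) = 0

Step 1: d omega = sum_{i<j} (∂f_j/∂x_i - ∂f_i/∂x_j) dx_i ∧ dx_j:
  coeff of dx ∧ dy: 6*y
  coeff of dx ∧ dz: 1
  coeff of dy ∧ dz: -y + 2*z
Step 2: Apply d again to each 2-form coefficient. The only possible 3-form in R^3 is dx ∧ dy ∧ dz, with coefficient
  ∂(coeff of dy∧dz)/∂x - ∂(coeff of dx∧dz)/∂y + ∂(coeff of dx∧dy)/∂z
  = ∂/∂x (-y + 2*z) - ∂/∂y (1) + ∂/∂z (6*y).
Each of these terms simplifies to sums of mixed partials that cancel in pairs. The result is 0 (by equality of mixed partials for smooth functions — Schwarz / Clairaut).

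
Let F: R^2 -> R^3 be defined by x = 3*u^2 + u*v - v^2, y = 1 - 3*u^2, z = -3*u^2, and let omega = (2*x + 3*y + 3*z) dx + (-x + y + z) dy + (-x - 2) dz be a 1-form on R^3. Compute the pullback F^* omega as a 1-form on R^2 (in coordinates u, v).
F^* omega = (12*u^2*v - 22*u*v^2 + 24*u - 2*v^3 + 3*v) du + (-12*u^3 + 26*u^2*v - 6*u*v^2 + 3*u + 4*v^3 - 6*v) dv

Using F^*(f dg) = (f ∘ F) d(g ∘ F), substitute each coordinate x_i by F_i(u, v) in f_i, and replace dx_i by d F_i = (∂F_i/∂u) du + (∂F_i/∂v) dv.
  For the x component: f_1(F) = -12*u^2 + 2*u*v - 2*v^2 + 3; d F_1 = (6*u + v) du + (u - 2*v) dv
  For the y component: f_2(F) = -9*u^2 - u*v + v^2 + 1; d F_2 = (-6*u) du + (0) dv
  For the z component: f_3(F) = -3*u^2 - u*v + v^2 - 2; d F_3 = (-6*u) du + (0) dv
Combining and collecting du, dv coefficients:
  coeff of du: 12*u^2*v - 22*u*v^2 + 24*u - 2*v^3 + 3*v
  coeff of dv: -12*u^3 + 26*u^2*v - 6*u*v^2 + 3*u + 4*v^3 - 6*v
F^* omega = (12*u^2*v - 22*u*v^2 + 24*u - 2*v^3 + 3*v) du + (-12*u^3 + 26*u^2*v - 6*u*v^2 + 3*u + 4*v^3 - 6*v) dv.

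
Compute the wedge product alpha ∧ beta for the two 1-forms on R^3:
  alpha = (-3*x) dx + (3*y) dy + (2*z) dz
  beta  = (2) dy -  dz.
alpha ∧ beta = (-6*x) dx ∧ dy + (3*x) dx ∧ dz + (-3*y - 4*z) dy ∧ dz

Distribute the wedge, using dx_i ∧ dx_j = -dx_j ∧ dx_i and dx_i ∧ dx_i = 0. For each pair (i, j) with i < j, the coefficient of dx_i ∧ dx_j in alpha ∧ beta is (alpha_i * beta_j - alpha_j * beta_i). Collecting: alpha ∧ beta = (-6*x) dx ∧ dy + (3*x) dx ∧ dz + (-3*y - 4*z) dy ∧ dz.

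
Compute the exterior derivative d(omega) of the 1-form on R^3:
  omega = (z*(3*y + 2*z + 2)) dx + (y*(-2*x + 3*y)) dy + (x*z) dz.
d(omega) = (-2*y - 3*z) dx ∧ dy + (-3*y - 3*z - 2) dx ∧ dz

For a 1-form omega = sum_i f_i dx_i, the exterior derivative is
  d(omega) = sum_{i < j} (∂f_j/∂x_i - ∂f_i/∂x_j) dx_i ∧ dx_j.
  coefficient of dx ∧ dy: ∂f_2/∂x - ∂f_1/∂y = ∂(y*(-2*x + 3*y))/∂x - ∂(z*(3*y + 2*z + 2))/∂y = -2*y - 3*z
  coefficient of dx ∧ dz: ∂f_3/∂x - ∂f_1/∂z = ∂(x*z)/∂x - ∂(z*(3*y + 2*z + 2))/∂z = -3*y - 3*z - 2
Assembling: d(omega) = (-2*y - 3*z) dx ∧ dy + (-3*y - 3*z - 2) dx ∧ dz.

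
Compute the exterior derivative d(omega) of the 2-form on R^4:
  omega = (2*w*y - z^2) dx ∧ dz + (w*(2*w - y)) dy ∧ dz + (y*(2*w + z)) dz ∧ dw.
d(omega) = (-2*w) dx ∧ dy ∧ dz + (2*y) dx ∧ dz ∧ dw + (6*w - y + z) dy ∧ dz ∧ dw

For a 2-form omega = sum_{i<j} g_{ij} dx_i ∧ dx_j, the exterior derivative is
  d(omega) = sum_{i<j} d(g_{ij}) ∧ dx_i ∧ dx_j = sum_{i<j, k} (∂g_{ij}/∂x_k) dx_k ∧ dx_i ∧ dx_j.
Expand each term, using dx_k ∧ dx_i ∧ dx_j = sgn(permutation) dx_{(a)} ∧ dx_{(b)} ∧ dx_{(c)} with (a < b < c) sorted:
  d(2*w*y - z^2) includes (∂/∂y)(2*w*y - z^2) dy = (2*w) dy, which multiplied by dx ∧ dz gives (-2*w) dx ∧ dy ∧ dz
  d(2*w*y - z^2) includes (∂/∂w)(2*w*y - z^2) dw = (2*y) dw, which multiplied by dx ∧ dz gives (2*y) dx ∧ dz ∧ dw
  d(w*(2*w - y)) includes (∂/∂w)(w*(2*w - y)) dw = (4*w - y) dw, which multiplied by dy ∧ dz gives (4*w - y) dy ∧ dz ∧ dw
  d(y*(2*w + z)) includes (∂/∂y)(y*(2*w + z)) dy = (2*w + z) dy, which multiplied by dz ∧ dw gives (2*w + z) dy ∧ dz ∧ dw
Collecting like 3-forms: d(omega) = (-2*w) dx ∧ dy ∧ dz + (2*y) dx ∧ dz ∧ dw + (6*w - y + z) dy ∧ dz ∧ dw.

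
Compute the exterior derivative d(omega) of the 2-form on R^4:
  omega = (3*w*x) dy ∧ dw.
d(omega) = (3*w) dx ∧ dy ∧ dw

For a 2-form omega = sum_{i<j} g_{ij} dx_i ∧ dx_j, the exterior derivative is
  d(omega) = sum_{i<j} d(g_{ij}) ∧ dx_i ∧ dx_j = sum_{i<j, k} (∂g_{ij}/∂x_k) dx_k ∧ dx_i ∧ dx_j.
Expand each term, using dx_k ∧ dx_i ∧ dx_j = sgn(permutation) dx_{(a)} ∧ dx_{(b)} ∧ dx_{(c)} with (a < b < c) sorted:
  d(3*w*x) includes (∂/∂x)(3*w*x) dx = (3*w) dx, which multiplied by dy ∧ dw gives (3*w) dx ∧ dy ∧ dw
Collecting like 3-forms: d(omega) = (3*w) dx ∧ dy ∧ dw.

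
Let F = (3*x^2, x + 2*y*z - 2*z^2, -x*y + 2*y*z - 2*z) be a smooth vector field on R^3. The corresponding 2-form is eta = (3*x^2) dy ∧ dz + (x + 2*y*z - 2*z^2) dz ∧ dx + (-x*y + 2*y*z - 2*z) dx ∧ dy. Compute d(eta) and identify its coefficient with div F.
d(eta) = (6*x + 2*y + 2*z - 2) dx ∧ dy ∧ dz; div F = 6*x + 2*y + 2*z - 2

For a 2-form in R^3 of the form above, applying d gives a 3-form with coefficient ∂P/∂x + ∂Q/∂y + ∂R/∂z:
  ∂P/∂x = 6*x
  ∂Q/∂y = 2*z
  ∂R/∂z = 2*y - 2
Sum = 6*x + 2*y + 2*z - 2, which is exactly div F.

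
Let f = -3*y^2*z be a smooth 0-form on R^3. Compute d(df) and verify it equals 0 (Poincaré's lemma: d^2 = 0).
d(df) = 0

Step 1: df = sum_i (∂f/∂x_i) dx_i = (0) dx + (-6*y*z) dy + (-3*y^2) dz.
Step 2: Apply d again. Using the 1-form formula, the coefficient of dx ∧ dy in d(df) is ∂^2 f/∂x ∂y - ∂^2 f/∂y ∂x = (0) - (0) = 0 (equality of mixed partials for smooth f).
Similarly for dx ∧ dz and dy ∧ dz — all coefficients vanish. So d(df) = 0.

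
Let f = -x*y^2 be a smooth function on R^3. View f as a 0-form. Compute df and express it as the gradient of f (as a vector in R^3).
df = (-y^2) dx + (-2*x*y) dy + (0) dz; grad f = (-y^2, -2*x*y, 0)

For a 0-form f, d f = (∂f/∂x) dx + (∂f/∂y) dy + (∂f/∂z) dz. The components of the vector representation are exactly the entries of grad f in Cartesian coordinates:
  ∂f/∂x = -y^2
  ∂f/∂y = -2*x*y
  ∂f/∂z = 0.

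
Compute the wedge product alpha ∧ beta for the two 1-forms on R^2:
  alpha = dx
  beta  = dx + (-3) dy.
alpha ∧ beta = (-3) dx ∧ dy

Distribute the wedge, using dx_i ∧ dx_j = -dx_j ∧ dx_i and dx_i ∧ dx_i = 0. For each pair (i, j) with i < j, the coefficient of dx_i ∧ dx_j in alpha ∧ beta is (alpha_i * beta_j - alpha_j * beta_i). Collecting: alpha ∧ beta = (-3) dx ∧ dy.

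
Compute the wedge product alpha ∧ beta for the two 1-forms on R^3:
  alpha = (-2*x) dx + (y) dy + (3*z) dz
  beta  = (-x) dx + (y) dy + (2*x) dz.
alpha ∧ beta = (-x*y) dx ∧ dy + (x*(-4*x + 3*z)) dx ∧ dz + (y*(2*x - 3*z)) dy ∧ dz

Distribute the wedge, using dx_i ∧ dx_j = -dx_j ∧ dx_i and dx_i ∧ dx_i = 0. For each pair (i, j) with i < j, the coefficient of dx_i ∧ dx_j in alpha ∧ beta is (alpha_i * beta_j - alpha_j * beta_i). Collecting: alpha ∧ beta = (-x*y) dx ∧ dy + (x*(-4*x + 3*z)) dx ∧ dz + (y*(2*x - 3*z)) dy ∧ dz.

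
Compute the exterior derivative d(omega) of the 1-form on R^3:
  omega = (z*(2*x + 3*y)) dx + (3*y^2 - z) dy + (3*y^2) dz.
d(omega) = (-3*z) dx ∧ dy + (-2*x - 3*y) dx ∧ dz + (6*y + 1) dy ∧ dz

For a 1-form omega = sum_i f_i dx_i, the exterior derivative is
  d(omega) = sum_{i < j} (∂f_j/∂x_i - ∂f_i/∂x_j) dx_i ∧ dx_j.
  coefficient of dx ∧ dy: ∂f_2/∂x - ∂f_1/∂y = ∂(3*y^2 - z)/∂x - ∂(z*(2*x + 3*y))/∂y = -3*z
  coefficient of dx ∧ dz: ∂f_3/∂x - ∂f_1/∂z = ∂(3*y^2)/∂x - ∂(z*(2*x + 3*y))/∂z = -2*x - 3*y
  coefficient of dy ∧ dz: ∂f_3/∂y - ∂f_2/∂z = ∂(3*y^2)/∂y - ∂(3*y^2 - z)/∂z = 6*y + 1
Assembling: d(omega) = (-3*z) dx ∧ dy + (-2*x - 3*y) dx ∧ dz + (6*y + 1) dy ∧ dz.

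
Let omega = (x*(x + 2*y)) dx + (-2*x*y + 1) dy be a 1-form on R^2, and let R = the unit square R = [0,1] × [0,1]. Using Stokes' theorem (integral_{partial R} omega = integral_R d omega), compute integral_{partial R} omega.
integral_(partial R) omega = -2

Stokes: integral_partial_R omega = integral_R d omega with d omega = (∂Q/∂x - ∂P/∂y) dx ∧ dy.
  ∂Q/∂x = -2*y
  ∂P/∂y = 2*x
  integrand = ∂Q/∂x - ∂P/∂y = -2*x - 2*y.
Integrating over R: integral_0^1 integral_0^1 (-2*x - 2*y) dx dy = -2.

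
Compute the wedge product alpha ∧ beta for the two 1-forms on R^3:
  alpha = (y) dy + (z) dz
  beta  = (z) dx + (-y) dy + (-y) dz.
alpha ∧ beta = (-y*z) dx ∧ dy + (y*(-y + z)) dy ∧ dz + (-z^2) dx ∧ dz

Distribute the wedge, using dx_i ∧ dx_j = -dx_j ∧ dx_i and dx_i ∧ dx_i = 0. For each pair (i, j) with i < j, the coefficient of dx_i ∧ dx_j in alpha ∧ beta is (alpha_i * beta_j - alpha_j * beta_i). Collecting: alpha ∧ beta = (-y*z) dx ∧ dy + (y*(-y + z)) dy ∧ dz + (-z^2) dx ∧ dz.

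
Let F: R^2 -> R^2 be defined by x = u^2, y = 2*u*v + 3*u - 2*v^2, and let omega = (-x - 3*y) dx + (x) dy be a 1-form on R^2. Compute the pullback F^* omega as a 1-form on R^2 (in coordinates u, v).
F^* omega = (u*(-2*u^2 - 10*u*v - 15*u + 12*v^2)) du + (2*u^2*(u - 2*v)) dv

Using F^*(f dg) = (f ∘ F) d(g ∘ F), substitute each coordinate x_i by F_i(u, v) in f_i, and replace dx_i by d F_i = (∂F_i/∂u) du + (∂F_i/∂v) dv.
  For the x component: f_1(F) = -u^2 - 6*u*v - 9*u + 6*v^2; d F_1 = (2*u) du + (0) dv
  For the y component: f_2(F) = u^2; d F_2 = (2*v + 3) du + (2*u - 4*v) dv
Combining and collecting du, dv coefficients:
  coeff of du: u*(-2*u^2 - 10*u*v - 15*u + 12*v^2)
  coeff of dv: 2*u^2*(u - 2*v)
F^* omega = (u*(-2*u^2 - 10*u*v - 15*u + 12*v^2)) du + (2*u^2*(u - 2*v)) dv.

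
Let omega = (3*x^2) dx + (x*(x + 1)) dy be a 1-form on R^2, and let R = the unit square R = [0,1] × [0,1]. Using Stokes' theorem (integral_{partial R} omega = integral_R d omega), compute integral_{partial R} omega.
integral_(partial R) omega = 2

Stokes: integral_partial_R omega = integral_R d omega with d omega = (∂Q/∂x - ∂P/∂y) dx ∧ dy.
  ∂Q/∂x = 2*x + 1
  ∂P/∂y = 0
  integrand = ∂Q/∂x - ∂P/∂y = 2*x + 1.
Integrating over R: integral_0^1 integral_0^1 (2*x + 1) dx dy = 2.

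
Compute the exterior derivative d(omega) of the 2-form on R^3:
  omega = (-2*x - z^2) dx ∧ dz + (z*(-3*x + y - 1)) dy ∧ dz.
d(omega) = (-3*z) dx ∧ dy ∧ dz

For a 2-form omega = sum_{i<j} g_{ij} dx_i ∧ dx_j, the exterior derivative is
  d(omega) = sum_{i<j} d(g_{ij}) ∧ dx_i ∧ dx_j = sum_{i<j, k} (∂g_{ij}/∂x_k) dx_k ∧ dx_i ∧ dx_j.
Expand each term, using dx_k ∧ dx_i ∧ dx_j = sgn(permutation) dx_{(a)} ∧ dx_{(b)} ∧ dx_{(c)} with (a < b < c) sorted:
  d(z*(-3*x + y - 1)) includes (∂/∂x)(z*(-3*x + y - 1)) dx = (-3*z) dx, which multiplied by dy ∧ dz gives (-3*z) dx ∧ dy ∧ dz
Collecting like 3-forms: d(omega) = (-3*z) dx ∧ dy ∧ dz.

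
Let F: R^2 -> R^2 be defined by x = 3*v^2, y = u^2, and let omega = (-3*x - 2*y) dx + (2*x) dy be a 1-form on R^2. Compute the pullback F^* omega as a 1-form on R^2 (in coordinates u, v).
F^* omega = (12*u*v^2) du + (-12*u^2*v - 54*v^3) dv

Using F^*(f dg) = (f ∘ F) d(g ∘ F), substitute each coordinate x_i by F_i(u, v) in f_i, and replace dx_i by d F_i = (∂F_i/∂u) du + (∂F_i/∂v) dv.
  For the x component: f_1(F) = -2*u^2 - 9*v^2; d F_1 = (0) du + (6*v) dv
  For the y component: f_2(F) = 6*v^2; d F_2 = (2*u) du + (0) dv
Combining and collecting du, dv coefficients:
  coeff of du: 12*u*v^2
  coeff of dv: -12*u^2*v - 54*v^3
F^* omega = (12*u*v^2) du + (-12*u^2*v - 54*v^3) dv.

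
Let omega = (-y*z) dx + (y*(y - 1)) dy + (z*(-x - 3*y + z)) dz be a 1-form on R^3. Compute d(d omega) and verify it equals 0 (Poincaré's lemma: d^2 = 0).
d(d omega) = 0

Step 1: d omega = sum_{i<j} (∂f_j/∂x_i - ∂f_i/∂x_j) dx_i ∧ dx_j:
  coeff of dx ∧ dy: z
  coeff of dx ∧ dz: y - z
  coeff of dy ∧ dz: -3*z
Step 2: Apply d again to each 2-form coefficient. The only possible 3-form in R^3 is dx ∧ dy ∧ dz, with coefficient
  ∂(coeff of dy∧dz)/∂x - ∂(coeff of dx∧dz)/∂y + ∂(coeff of dx∧dy)/∂z
  = ∂/∂x (-3*z) - ∂/∂y (y - z) + ∂/∂z (z).
Each of these terms simplifies to sums of mixed partials that cancel in pairs. The result is 0 (by equality of mixed partials for smooth functions — Schwarz / Clairaut).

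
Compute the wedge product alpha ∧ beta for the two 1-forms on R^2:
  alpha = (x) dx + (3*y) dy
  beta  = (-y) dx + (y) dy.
alpha ∧ beta = (y*(x + 3*y)) dx ∧ dy

Distribute the wedge, using dx_i ∧ dx_j = -dx_j ∧ dx_i and dx_i ∧ dx_i = 0. For each pair (i, j) with i < j, the coefficient of dx_i ∧ dx_j in alpha ∧ beta is (alpha_i * beta_j - alpha_j * beta_i). Collecting: alpha ∧ beta = (y*(x + 3*y)) dx ∧ dy.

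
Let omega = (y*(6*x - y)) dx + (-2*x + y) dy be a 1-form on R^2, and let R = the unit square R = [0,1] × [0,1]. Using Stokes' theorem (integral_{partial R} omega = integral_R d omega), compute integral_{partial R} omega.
integral_(partial R) omega = -4

Stokes: integral_partial_R omega = integral_R d omega with d omega = (∂Q/∂x - ∂P/∂y) dx ∧ dy.
  ∂Q/∂x = -2
  ∂P/∂y = 6*x - 2*y
  integrand = ∂Q/∂x - ∂P/∂y = -6*x + 2*y - 2.
Integrating over R: integral_0^1 integral_0^1 (-6*x + 2*y - 2) dx dy = -4.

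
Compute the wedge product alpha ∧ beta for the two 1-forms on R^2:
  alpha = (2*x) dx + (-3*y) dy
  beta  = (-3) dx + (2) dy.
alpha ∧ beta = (4*x - 9*y) dx ∧ dy

Distribute the wedge, using dx_i ∧ dx_j = -dx_j ∧ dx_i and dx_i ∧ dx_i = 0. For each pair (i, j) with i < j, the coefficient of dx_i ∧ dx_j in alpha ∧ beta is (alpha_i * beta_j - alpha_j * beta_i). Collecting: alpha ∧ beta = (4*x - 9*y) dx ∧ dy.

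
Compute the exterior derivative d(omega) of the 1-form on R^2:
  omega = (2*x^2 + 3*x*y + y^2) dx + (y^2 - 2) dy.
d(omega) = (-3*x - 2*y) dx ∧ dy

For a 1-form omega = sum_i f_i dx_i, the exterior derivative is
  d(omega) = sum_{i < j} (∂f_j/∂x_i - ∂f_i/∂x_j) dx_i ∧ dx_j.
  coefficient of dx ∧ dy: ∂f_2/∂x - ∂f_1/∂y = ∂(y^2 - 2)/∂x - ∂(2*x^2 + 3*x*y + y^2)/∂y = -3*x - 2*y
Assembling: d(omega) = (-3*x - 2*y) dx ∧ dy.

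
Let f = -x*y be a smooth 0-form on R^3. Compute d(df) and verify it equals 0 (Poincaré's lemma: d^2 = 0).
d(df) = 0

Step 1: df = sum_i (∂f/∂x_i) dx_i = (-y) dx + (-x) dy + (0) dz.
Step 2: Apply d again. Using the 1-form formula, the coefficient of dx ∧ dy in d(df) is ∂^2 f/∂x ∂y - ∂^2 f/∂y ∂x = (-1) - (-1) = 0 (equality of mixed partials for smooth f).
Similarly for dx ∧ dz and dy ∧ dz — all coefficients vanish. So d(df) = 0.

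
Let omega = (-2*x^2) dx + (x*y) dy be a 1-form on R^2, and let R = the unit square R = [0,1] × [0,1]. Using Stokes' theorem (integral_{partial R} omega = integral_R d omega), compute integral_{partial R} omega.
integral_(partial R) omega = 1/2

Stokes: integral_partial_R omega = integral_R d omega with d omega = (∂Q/∂x - ∂P/∂y) dx ∧ dy.
  ∂Q/∂x = y
  ∂P/∂y = 0
  integrand = ∂Q/∂x - ∂P/∂y = y.
Integrating over R: integral_0^1 integral_0^1 (y) dx dy = 1/2.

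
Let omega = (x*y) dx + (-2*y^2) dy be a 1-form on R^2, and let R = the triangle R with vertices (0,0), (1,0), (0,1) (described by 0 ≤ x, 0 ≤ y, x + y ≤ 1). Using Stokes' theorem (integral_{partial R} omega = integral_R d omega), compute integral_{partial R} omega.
integral_(partial R) omega = -1/6

Stokes: integral_partial_R omega = integral_R d omega with d omega = (∂Q/∂x - ∂P/∂y) dx ∧ dy.
  ∂Q/∂x = 0
  ∂P/∂y = x
  integrand = ∂Q/∂x - ∂P/∂y = -x.
Integrating over R: integral_0^1 integral_0^{1-x} (-x) dy dx = -1/6.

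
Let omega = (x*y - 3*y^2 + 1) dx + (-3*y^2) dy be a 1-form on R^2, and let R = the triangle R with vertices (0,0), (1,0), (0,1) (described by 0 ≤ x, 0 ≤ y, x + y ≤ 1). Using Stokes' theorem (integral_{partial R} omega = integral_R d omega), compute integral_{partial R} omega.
integral_(partial R) omega = 5/6

Stokes: integral_partial_R omega = integral_R d omega with d omega = (∂Q/∂x - ∂P/∂y) dx ∧ dy.
  ∂Q/∂x = 0
  ∂P/∂y = x - 6*y
  integrand = ∂Q/∂x - ∂P/∂y = -x + 6*y.
Integrating over R: integral_0^1 integral_0^{1-x} (-x + 6*y) dy dx = 5/6.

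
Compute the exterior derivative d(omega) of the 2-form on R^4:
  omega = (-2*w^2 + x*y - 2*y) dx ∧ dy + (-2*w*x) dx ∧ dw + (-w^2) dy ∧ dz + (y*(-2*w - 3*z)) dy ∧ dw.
d(omega) = (-4*w) dx ∧ dy ∧ dw + (-2*w + 3*y) dy ∧ dz ∧ dw

For a 2-form omega = sum_{i<j} g_{ij} dx_i ∧ dx_j, the exterior derivative is
  d(omega) = sum_{i<j} d(g_{ij}) ∧ dx_i ∧ dx_j = sum_{i<j, k} (∂g_{ij}/∂x_k) dx_k ∧ dx_i ∧ dx_j.
Expand each term, using dx_k ∧ dx_i ∧ dx_j = sgn(permutation) dx_{(a)} ∧ dx_{(b)} ∧ dx_{(c)} with (a < b < c) sorted:
  d(-2*w^2 + x*y - 2*y) includes (∂/∂w)(-2*w^2 + x*y - 2*y) dw = (-4*w) dw, which multiplied by dx ∧ dy gives (-4*w) dx ∧ dy ∧ dw
  d(-w^2) includes (∂/∂w)(-w^2) dw = (-2*w) dw, which multiplied by dy ∧ dz gives (-2*w) dy ∧ dz ∧ dw
  d(y*(-2*w - 3*z)) includes (∂/∂z)(y*(-2*w - 3*z)) dz = (-3*y) dz, which multiplied by dy ∧ dw gives (3*y) dy ∧ dz ∧ dw
Collecting like 3-forms: d(omega) = (-4*w) dx ∧ dy ∧ dw + (-2*w + 3*y) dy ∧ dz ∧ dw.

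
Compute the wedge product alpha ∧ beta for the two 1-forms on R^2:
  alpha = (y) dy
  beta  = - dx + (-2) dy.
alpha ∧ beta = (y) dx ∧ dy

Distribute the wedge, using dx_i ∧ dx_j = -dx_j ∧ dx_i and dx_i ∧ dx_i = 0. For each pair (i, j) with i < j, the coefficient of dx_i ∧ dx_j in alpha ∧ beta is (alpha_i * beta_j - alpha_j * beta_i). Collecting: alpha ∧ beta = (y) dx ∧ dy.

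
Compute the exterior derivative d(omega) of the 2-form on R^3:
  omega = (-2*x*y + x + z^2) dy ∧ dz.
d(omega) = (1 - 2*y) dx ∧ dy ∧ dz

For a 2-form omega = sum_{i<j} g_{ij} dx_i ∧ dx_j, the exterior derivative is
  d(omega) = sum_{i<j} d(g_{ij}) ∧ dx_i ∧ dx_j = sum_{i<j, k} (∂g_{ij}/∂x_k) dx_k ∧ dx_i ∧ dx_j.
Expand each term, using dx_k ∧ dx_i ∧ dx_j = sgn(permutation) dx_{(a)} ∧ dx_{(b)} ∧ dx_{(c)} with (a < b < c) sorted:
  d(-2*x*y + x + z^2) includes (∂/∂x)(-2*x*y + x + z^2) dx = (1 - 2*y) dx, which multiplied by dy ∧ dz gives (1 - 2*y) dx ∧ dy ∧ dz
Collecting like 3-forms: d(omega) = (1 - 2*y) dx ∧ dy ∧ dz.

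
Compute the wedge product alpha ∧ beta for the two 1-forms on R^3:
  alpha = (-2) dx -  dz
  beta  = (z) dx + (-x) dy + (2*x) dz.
alpha ∧ beta = (2*x) dx ∧ dy + (-4*x + z) dx ∧ dz + (-x) dy ∧ dz

Distribute the wedge, using dx_i ∧ dx_j = -dx_j ∧ dx_i and dx_i ∧ dx_i = 0. For each pair (i, j) with i < j, the coefficient of dx_i ∧ dx_j in alpha ∧ beta is (alpha_i * beta_j - alpha_j * beta_i). Collecting: alpha ∧ beta = (2*x) dx ∧ dy + (-4*x + z) dx ∧ dz + (-x) dy ∧ dz.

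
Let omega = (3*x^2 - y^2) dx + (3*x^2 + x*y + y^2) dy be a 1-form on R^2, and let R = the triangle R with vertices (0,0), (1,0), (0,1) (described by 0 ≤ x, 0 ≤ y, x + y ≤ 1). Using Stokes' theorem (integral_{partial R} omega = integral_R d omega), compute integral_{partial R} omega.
integral_(partial R) omega = 3/2

Stokes: integral_partial_R omega = integral_R d omega with d omega = (∂Q/∂x - ∂P/∂y) dx ∧ dy.
  ∂Q/∂x = 6*x + y
  ∂P/∂y = -2*y
  integrand = ∂Q/∂x - ∂P/∂y = 6*x + 3*y.
Integrating over R: integral_0^1 integral_0^{1-x} (6*x + 3*y) dy dx = 3/2.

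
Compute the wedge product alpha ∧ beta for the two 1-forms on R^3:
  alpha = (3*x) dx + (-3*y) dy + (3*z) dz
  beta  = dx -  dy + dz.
alpha ∧ beta = (-3*x + 3*y) dx ∧ dy + (3*x - 3*z) dx ∧ dz + (-3*y + 3*z) dy ∧ dz

Distribute the wedge, using dx_i ∧ dx_j = -dx_j ∧ dx_i and dx_i ∧ dx_i = 0. For each pair (i, j) with i < j, the coefficient of dx_i ∧ dx_j in alpha ∧ beta is (alpha_i * beta_j - alpha_j * beta_i). Collecting: alpha ∧ beta = (-3*x + 3*y) dx ∧ dy + (3*x - 3*z) dx ∧ dz + (-3*y + 3*z) dy ∧ dz.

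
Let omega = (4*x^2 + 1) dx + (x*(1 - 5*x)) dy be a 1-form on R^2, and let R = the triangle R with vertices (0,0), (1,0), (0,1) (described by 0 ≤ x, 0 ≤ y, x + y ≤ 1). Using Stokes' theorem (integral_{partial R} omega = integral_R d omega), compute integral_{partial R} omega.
integral_(partial R) omega = -7/6

Stokes: integral_partial_R omega = integral_R d omega with d omega = (∂Q/∂x - ∂P/∂y) dx ∧ dy.
  ∂Q/∂x = 1 - 10*x
  ∂P/∂y = 0
  integrand = ∂Q/∂x - ∂P/∂y = 1 - 10*x.
Integrating over R: integral_0^1 integral_0^{1-x} (1 - 10*x) dy dx = -7/6.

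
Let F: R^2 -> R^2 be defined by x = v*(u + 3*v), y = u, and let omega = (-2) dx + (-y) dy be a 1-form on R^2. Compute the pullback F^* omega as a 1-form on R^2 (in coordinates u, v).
F^* omega = (-u - 2*v) du + (-2*u - 12*v) dv

Using F^*(f dg) = (f ∘ F) d(g ∘ F), substitute each coordinate x_i by F_i(u, v) in f_i, and replace dx_i by d F_i = (∂F_i/∂u) du + (∂F_i/∂v) dv.
  For the x component: f_1(F) = -2; d F_1 = (v) du + (u + 6*v) dv
  For the y component: f_2(F) = -u; d F_2 = (1) du + (0) dv
Combining and collecting du, dv coefficients:
  coeff of du: -u - 2*v
  coeff of dv: -2*u - 12*v
F^* omega = (-u - 2*v) du + (-2*u - 12*v) dv.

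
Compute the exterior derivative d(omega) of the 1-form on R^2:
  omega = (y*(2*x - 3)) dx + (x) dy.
d(omega) = (4 - 2*x) dx ∧ dy

For a 1-form omega = sum_i f_i dx_i, the exterior derivative is
  d(omega) = sum_{i < j} (∂f_j/∂x_i - ∂f_i/∂x_j) dx_i ∧ dx_j.
  coefficient of dx ∧ dy: ∂f_2/∂x - ∂f_1/∂y = ∂(x)/∂x - ∂(y*(2*x - 3))/∂y = 4 - 2*x
Assembling: d(omega) = (4 - 2*x) dx ∧ dy.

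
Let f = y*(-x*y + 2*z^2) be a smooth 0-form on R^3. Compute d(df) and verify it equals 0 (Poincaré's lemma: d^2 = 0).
d(df) = 0

Step 1: df = sum_i (∂f/∂x_i) dx_i = (-y^2) dx + (-2*x*y + 2*z^2) dy + (4*y*z) dz.
Step 2: Apply d again. Using the 1-form formula, the coefficient of dx ∧ dy in d(df) is ∂^2 f/∂x ∂y - ∂^2 f/∂y ∂x = (-2*y) - (-2*y) = 0 (equality of mixed partials for smooth f).
Similarly for dx ∧ dz and dy ∧ dz — all coefficients vanish. So d(df) = 0.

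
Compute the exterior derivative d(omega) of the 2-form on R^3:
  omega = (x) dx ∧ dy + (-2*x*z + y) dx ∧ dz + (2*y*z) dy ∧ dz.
d(omega) = (-1) dx ∧ dy ∧ dz

For a 2-form omega = sum_{i<j} g_{ij} dx_i ∧ dx_j, the exterior derivative is
  d(omega) = sum_{i<j} d(g_{ij}) ∧ dx_i ∧ dx_j = sum_{i<j, k} (∂g_{ij}/∂x_k) dx_k ∧ dx_i ∧ dx_j.
Expand each term, using dx_k ∧ dx_i ∧ dx_j = sgn(permutation) dx_{(a)} ∧ dx_{(b)} ∧ dx_{(c)} with (a < b < c) sorted:
  d(-2*x*z + y) includes (∂/∂y)(-2*x*z + y) dy = (1) dy, which multiplied by dx ∧ dz gives (-1) dx ∧ dy ∧ dz
Collecting like 3-forms: d(omega) = (-1) dx ∧ dy ∧ dz.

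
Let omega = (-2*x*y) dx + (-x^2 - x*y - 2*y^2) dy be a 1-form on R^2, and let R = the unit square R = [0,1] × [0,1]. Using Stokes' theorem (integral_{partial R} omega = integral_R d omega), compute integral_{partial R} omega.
integral_(partial R) omega = -1/2

Stokes: integral_partial_R omega = integral_R d omega with d omega = (∂Q/∂x - ∂P/∂y) dx ∧ dy.
  ∂Q/∂x = -2*x - y
  ∂P/∂y = -2*x
  integrand = ∂Q/∂x - ∂P/∂y = -y.
Integrating over R: integral_0^1 integral_0^1 (-y) dx dy = -1/2.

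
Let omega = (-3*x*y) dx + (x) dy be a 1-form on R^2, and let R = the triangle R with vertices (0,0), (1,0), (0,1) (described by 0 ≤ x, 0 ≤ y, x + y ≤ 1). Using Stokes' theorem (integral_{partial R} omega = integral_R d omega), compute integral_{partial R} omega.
integral_(partial R) omega = 1

Stokes: integral_partial_R omega = integral_R d omega with d omega = (∂Q/∂x - ∂P/∂y) dx ∧ dy.
  ∂Q/∂x = 1
  ∂P/∂y = -3*x
  integrand = ∂Q/∂x - ∂P/∂y = 3*x + 1.
Integrating over R: integral_0^1 integral_0^{1-x} (3*x + 1) dy dx = 1.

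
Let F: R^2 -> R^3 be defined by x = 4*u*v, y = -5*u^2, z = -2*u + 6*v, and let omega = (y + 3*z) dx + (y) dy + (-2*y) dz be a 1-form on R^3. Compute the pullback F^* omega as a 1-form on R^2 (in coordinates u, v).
F^* omega = (50*u^3 - 20*u^2*v - 20*u^2 - 24*u*v + 72*v^2) du + (4*u*(-5*u^2 + 9*u + 18*v)) dv

Using F^*(f dg) = (f ∘ F) d(g ∘ F), substitute each coordinate x_i by F_i(u, v) in f_i, and replace dx_i by d F_i = (∂F_i/∂u) du + (∂F_i/∂v) dv.
  For the x component: f_1(F) = -5*u^2 - 6*u + 18*v; d F_1 = (4*v) du + (4*u) dv
  For the y component: f_2(F) = -5*u^2; d F_2 = (-10*u) du + (0) dv
  For the z component: f_3(F) = 10*u^2; d F_3 = (-2) du + (6) dv
Combining and collecting du, dv coefficients:
  coeff of du: 50*u^3 - 20*u^2*v - 20*u^2 - 24*u*v + 72*v^2
  coeff of dv: 4*u*(-5*u^2 + 9*u + 18*v)
F^* omega = (50*u^3 - 20*u^2*v - 20*u^2 - 24*u*v + 72*v^2) du + (4*u*(-5*u^2 + 9*u + 18*v)) dv.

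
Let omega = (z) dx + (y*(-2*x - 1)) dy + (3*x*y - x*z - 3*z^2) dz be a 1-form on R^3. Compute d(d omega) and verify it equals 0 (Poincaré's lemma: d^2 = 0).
d(d omega) = 0

Step 1: d omega = sum_{i<j} (∂f_j/∂x_i - ∂f_i/∂x_j) dx_i ∧ dx_j:
  coeff of dx ∧ dy: -2*y
  coeff of dx ∧ dz: 3*y - z - 1
  coeff of dy ∧ dz: 3*x
Step 2: Apply d again to each 2-form coefficient. The only possible 3-form in R^3 is dx ∧ dy ∧ dz, with coefficient
  ∂(coeff of dy∧dz)/∂x - ∂(coeff of dx∧dz)/∂y + ∂(coeff of dx∧dy)/∂z
  = ∂/∂x (3*x) - ∂/∂y (3*y - z - 1) + ∂/∂z (-2*y).
Each of these terms simplifies to sums of mixed partials that cancel in pairs. The result is 0 (by equality of mixed partials for smooth functions — Schwarz / Clairaut).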